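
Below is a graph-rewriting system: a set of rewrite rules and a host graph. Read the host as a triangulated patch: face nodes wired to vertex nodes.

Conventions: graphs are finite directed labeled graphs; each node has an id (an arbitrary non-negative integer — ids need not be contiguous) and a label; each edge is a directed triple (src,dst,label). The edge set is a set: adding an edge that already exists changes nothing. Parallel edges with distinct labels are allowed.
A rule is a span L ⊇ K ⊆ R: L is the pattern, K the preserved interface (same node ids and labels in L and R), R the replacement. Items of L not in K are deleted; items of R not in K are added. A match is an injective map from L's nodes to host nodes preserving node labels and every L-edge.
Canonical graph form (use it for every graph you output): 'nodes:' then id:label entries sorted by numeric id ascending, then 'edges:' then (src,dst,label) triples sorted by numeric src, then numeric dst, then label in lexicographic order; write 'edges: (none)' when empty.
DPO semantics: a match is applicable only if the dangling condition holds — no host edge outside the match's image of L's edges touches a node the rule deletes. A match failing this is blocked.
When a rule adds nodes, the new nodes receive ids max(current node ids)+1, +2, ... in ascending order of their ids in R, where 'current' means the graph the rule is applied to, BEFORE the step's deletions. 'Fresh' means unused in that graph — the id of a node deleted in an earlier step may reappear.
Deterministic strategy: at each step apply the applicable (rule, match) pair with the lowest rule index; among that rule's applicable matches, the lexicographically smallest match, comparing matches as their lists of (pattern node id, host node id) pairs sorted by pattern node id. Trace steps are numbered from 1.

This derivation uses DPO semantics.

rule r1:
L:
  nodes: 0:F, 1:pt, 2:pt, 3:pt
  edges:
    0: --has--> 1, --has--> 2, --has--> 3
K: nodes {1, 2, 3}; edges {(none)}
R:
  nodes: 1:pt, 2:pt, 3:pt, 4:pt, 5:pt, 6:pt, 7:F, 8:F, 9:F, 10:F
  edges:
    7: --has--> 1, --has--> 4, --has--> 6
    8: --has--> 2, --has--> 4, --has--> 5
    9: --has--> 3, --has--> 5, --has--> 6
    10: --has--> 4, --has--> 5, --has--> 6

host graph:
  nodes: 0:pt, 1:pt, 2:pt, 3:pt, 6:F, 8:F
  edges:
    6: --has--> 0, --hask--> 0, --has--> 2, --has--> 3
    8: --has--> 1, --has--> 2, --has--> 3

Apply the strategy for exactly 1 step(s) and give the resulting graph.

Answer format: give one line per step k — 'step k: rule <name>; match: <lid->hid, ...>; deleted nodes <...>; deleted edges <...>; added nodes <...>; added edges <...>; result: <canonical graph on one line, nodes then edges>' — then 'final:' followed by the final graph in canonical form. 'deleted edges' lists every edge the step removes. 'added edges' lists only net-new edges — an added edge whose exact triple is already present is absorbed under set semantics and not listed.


step 1: rule r1; match: 0->8, 1->1, 2->2, 3->3; deleted nodes 8; deleted edges (8,1,has); (8,2,has); (8,3,has); added nodes 9, 10, 11, 12, 13, 14, 15; added edges (12,1,has); (12,9,has); (12,11,has); (13,2,has); (13,9,has); (13,10,has); (14,3,has); (14,10,has); (14,11,has); (15,9,has); (15,10,has); (15,11,has); result: nodes: 0:pt, 1:pt, 2:pt, 3:pt, 6:F, 9:pt, 10:pt, 11:pt, 12:F, 13:F, 14:F, 15:F edges: (6,0,has); (6,0,hask); (6,2,has); (6,3,has); (12,1,has); (12,9,has); (12,11,has); (13,2,has); (13,9,has); (13,10,has); (14,3,has); (14,10,has); (14,11,has); (15,9,has); (15,10,has); (15,11,has)
final:
nodes: 0:pt, 1:pt, 2:pt, 3:pt, 6:F, 9:pt, 10:pt, 11:pt, 12:F, 13:F, 14:F, 15:F
edges: (6,0,has); (6,0,hask); (6,2,has); (6,3,has); (12,1,has); (12,9,has); (12,11,has); (13,2,has); (13,9,has); (13,10,has); (14,3,has); (14,10,has); (14,11,has); (15,9,has); (15,10,has); (15,11,has)


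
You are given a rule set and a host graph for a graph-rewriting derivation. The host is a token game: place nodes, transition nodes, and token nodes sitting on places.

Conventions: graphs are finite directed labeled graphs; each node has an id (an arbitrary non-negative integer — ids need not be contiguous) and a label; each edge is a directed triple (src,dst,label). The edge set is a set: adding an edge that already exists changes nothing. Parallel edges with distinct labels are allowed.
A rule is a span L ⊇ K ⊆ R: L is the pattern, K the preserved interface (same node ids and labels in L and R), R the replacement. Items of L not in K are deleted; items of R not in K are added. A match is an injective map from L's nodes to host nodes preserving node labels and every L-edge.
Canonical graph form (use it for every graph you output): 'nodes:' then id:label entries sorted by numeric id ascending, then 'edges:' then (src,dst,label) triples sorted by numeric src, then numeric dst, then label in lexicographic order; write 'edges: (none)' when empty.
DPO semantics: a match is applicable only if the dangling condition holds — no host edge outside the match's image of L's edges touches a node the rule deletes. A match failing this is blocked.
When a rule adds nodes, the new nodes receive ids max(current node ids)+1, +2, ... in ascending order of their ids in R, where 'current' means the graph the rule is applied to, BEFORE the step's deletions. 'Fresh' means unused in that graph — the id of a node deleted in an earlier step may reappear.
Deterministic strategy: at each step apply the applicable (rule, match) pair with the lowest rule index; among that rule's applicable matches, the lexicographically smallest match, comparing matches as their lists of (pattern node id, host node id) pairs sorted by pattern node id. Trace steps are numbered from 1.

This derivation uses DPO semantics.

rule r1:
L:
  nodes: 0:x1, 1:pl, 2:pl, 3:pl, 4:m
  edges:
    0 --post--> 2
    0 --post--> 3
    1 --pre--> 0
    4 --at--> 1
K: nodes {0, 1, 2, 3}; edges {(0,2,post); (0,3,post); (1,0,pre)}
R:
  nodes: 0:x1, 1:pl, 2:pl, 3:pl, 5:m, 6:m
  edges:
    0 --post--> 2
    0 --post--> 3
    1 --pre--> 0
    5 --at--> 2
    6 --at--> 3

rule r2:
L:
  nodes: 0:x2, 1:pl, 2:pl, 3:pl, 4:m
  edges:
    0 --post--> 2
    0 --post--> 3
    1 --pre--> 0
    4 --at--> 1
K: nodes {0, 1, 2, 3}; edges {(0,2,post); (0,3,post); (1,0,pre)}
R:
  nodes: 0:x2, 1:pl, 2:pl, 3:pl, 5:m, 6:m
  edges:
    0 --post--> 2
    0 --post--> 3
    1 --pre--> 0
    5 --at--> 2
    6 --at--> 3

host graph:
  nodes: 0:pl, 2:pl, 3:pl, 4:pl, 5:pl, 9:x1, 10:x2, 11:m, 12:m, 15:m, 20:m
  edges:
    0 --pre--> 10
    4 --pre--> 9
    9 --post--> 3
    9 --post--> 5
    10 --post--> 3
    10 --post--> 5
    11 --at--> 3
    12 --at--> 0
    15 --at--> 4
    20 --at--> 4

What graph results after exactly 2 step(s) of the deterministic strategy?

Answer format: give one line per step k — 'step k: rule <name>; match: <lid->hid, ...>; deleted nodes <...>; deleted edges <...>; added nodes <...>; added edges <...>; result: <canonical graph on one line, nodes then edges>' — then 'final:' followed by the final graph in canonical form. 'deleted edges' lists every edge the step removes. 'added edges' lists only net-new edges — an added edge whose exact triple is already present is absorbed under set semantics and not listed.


step 1: rule r1; match: 0->9, 1->4, 2->3, 3->5, 4->15; deleted nodes 15; deleted edges (15,4,at); added nodes 21, 22; added edges (21,3,at); (22,5,at); result: nodes: 0:pl, 2:pl, 3:pl, 4:pl, 5:pl, 9:x1, 10:x2, 11:m, 12:m, 20:m, 21:m, 22:m edges: (0,10,pre); (4,9,pre); (9,3,post); (9,5,post); (10,3,post); (10,5,post); (11,3,at); (12,0,at); (20,4,at); (21,3,at); (22,5,at)
step 2: rule r1; match: 0->9, 1->4, 2->3, 3->5, 4->20; deleted nodes 20; deleted edges (20,4,at); added nodes 23, 24; added edges (23,3,at); (24,5,at); result: nodes: 0:pl, 2:pl, 3:pl, 4:pl, 5:pl, 9:x1, 10:x2, 11:m, 12:m, 21:m, 22:m, 23:m, 24:m edges: (0,10,pre); (4,9,pre); (9,3,post); (9,5,post); (10,3,post); (10,5,post); (11,3,at); (12,0,at); (21,3,at); (22,5,at); (23,3,at); (24,5,at)
final:
nodes: 0:pl, 2:pl, 3:pl, 4:pl, 5:pl, 9:x1, 10:x2, 11:m, 12:m, 21:m, 22:m, 23:m, 24:m
edges: (0,10,pre); (4,9,pre); (9,3,post); (9,5,post); (10,3,post); (10,5,post); (11,3,at); (12,0,at); (21,3,at); (22,5,at); (23,3,at); (24,5,at)


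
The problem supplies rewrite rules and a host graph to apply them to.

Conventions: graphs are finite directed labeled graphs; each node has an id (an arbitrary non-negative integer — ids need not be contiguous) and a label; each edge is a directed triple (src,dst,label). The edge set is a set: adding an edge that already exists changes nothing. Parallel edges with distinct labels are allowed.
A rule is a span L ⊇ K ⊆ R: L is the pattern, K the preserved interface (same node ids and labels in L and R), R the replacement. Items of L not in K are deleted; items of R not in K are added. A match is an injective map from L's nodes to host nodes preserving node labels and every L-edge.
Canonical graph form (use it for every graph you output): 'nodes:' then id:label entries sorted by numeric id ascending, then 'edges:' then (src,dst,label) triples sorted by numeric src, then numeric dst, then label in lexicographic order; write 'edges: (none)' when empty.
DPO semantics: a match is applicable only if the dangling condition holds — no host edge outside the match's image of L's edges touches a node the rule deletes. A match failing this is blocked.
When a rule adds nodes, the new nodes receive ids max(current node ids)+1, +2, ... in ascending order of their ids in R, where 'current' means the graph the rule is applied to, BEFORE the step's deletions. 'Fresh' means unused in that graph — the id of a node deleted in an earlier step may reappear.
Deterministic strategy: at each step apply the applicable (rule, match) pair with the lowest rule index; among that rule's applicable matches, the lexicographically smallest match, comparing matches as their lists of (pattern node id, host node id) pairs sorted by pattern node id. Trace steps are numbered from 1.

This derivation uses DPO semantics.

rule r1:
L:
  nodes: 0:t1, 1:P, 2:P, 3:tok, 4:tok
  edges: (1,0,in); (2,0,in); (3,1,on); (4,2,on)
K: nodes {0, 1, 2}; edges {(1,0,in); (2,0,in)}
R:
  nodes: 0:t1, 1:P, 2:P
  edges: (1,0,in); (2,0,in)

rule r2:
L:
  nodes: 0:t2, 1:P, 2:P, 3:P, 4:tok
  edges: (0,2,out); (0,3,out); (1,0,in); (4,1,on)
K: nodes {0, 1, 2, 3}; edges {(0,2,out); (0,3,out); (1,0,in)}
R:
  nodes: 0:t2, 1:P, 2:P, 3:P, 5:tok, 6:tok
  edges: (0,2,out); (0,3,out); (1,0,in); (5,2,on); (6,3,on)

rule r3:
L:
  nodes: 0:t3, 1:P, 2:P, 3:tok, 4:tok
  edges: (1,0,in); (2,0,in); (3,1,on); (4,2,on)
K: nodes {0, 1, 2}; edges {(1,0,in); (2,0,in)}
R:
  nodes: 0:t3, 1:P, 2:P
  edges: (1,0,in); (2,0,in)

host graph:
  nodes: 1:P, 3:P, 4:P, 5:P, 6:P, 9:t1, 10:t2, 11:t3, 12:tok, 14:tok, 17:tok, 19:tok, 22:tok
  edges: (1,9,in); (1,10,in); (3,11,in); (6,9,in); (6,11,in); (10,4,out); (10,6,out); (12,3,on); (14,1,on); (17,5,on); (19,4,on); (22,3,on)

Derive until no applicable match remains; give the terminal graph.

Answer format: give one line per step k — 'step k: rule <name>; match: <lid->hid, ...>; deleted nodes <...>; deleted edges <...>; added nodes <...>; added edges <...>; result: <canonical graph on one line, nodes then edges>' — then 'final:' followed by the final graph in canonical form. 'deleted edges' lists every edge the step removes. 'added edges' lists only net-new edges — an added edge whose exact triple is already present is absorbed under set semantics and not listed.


step 1: rule r2; match: 0->10, 1->1, 2->4, 3->6, 4->14; deleted nodes 14; deleted edges (14,1,on); added nodes 23, 24; added edges (23,4,on); (24,6,on); result: nodes: 1:P, 3:P, 4:P, 5:P, 6:P, 9:t1, 10:t2, 11:t3, 12:tok, 17:tok, 19:tok, 22:tok, 23:tok, 24:tok edges: (1,9,in); (1,10,in); (3,11,in); (6,9,in); (6,11,in); (10,4,out); (10,6,out); (12,3,on); (17,5,on); (19,4,on); (22,3,on); (23,4,on); (24,6,on)
step 2: rule r3; match: 0->11, 1->3, 2->6, 3->12, 4->24; deleted nodes 12, 24; deleted edges (12,3,on); (24,6,on); added nodes (none); added edges (none); result: nodes: 1:P, 3:P, 4:P, 5:P, 6:P, 9:t1, 10:t2, 11:t3, 17:tok, 19:tok, 22:tok, 23:tok edges: (1,9,in); (1,10,in); (3,11,in); (6,9,in); (6,11,in); (10,4,out); (10,6,out); (17,5,on); (19,4,on); (22,3,on); (23,4,on)
final:
nodes: 1:P, 3:P, 4:P, 5:P, 6:P, 9:t1, 10:t2, 11:t3, 17:tok, 19:tok, 22:tok, 23:tok
edges: (1,9,in); (1,10,in); (3,11,in); (6,9,in); (6,11,in); (10,4,out); (10,6,out); (17,5,on); (19,4,on); (22,3,on); (23,4,on)


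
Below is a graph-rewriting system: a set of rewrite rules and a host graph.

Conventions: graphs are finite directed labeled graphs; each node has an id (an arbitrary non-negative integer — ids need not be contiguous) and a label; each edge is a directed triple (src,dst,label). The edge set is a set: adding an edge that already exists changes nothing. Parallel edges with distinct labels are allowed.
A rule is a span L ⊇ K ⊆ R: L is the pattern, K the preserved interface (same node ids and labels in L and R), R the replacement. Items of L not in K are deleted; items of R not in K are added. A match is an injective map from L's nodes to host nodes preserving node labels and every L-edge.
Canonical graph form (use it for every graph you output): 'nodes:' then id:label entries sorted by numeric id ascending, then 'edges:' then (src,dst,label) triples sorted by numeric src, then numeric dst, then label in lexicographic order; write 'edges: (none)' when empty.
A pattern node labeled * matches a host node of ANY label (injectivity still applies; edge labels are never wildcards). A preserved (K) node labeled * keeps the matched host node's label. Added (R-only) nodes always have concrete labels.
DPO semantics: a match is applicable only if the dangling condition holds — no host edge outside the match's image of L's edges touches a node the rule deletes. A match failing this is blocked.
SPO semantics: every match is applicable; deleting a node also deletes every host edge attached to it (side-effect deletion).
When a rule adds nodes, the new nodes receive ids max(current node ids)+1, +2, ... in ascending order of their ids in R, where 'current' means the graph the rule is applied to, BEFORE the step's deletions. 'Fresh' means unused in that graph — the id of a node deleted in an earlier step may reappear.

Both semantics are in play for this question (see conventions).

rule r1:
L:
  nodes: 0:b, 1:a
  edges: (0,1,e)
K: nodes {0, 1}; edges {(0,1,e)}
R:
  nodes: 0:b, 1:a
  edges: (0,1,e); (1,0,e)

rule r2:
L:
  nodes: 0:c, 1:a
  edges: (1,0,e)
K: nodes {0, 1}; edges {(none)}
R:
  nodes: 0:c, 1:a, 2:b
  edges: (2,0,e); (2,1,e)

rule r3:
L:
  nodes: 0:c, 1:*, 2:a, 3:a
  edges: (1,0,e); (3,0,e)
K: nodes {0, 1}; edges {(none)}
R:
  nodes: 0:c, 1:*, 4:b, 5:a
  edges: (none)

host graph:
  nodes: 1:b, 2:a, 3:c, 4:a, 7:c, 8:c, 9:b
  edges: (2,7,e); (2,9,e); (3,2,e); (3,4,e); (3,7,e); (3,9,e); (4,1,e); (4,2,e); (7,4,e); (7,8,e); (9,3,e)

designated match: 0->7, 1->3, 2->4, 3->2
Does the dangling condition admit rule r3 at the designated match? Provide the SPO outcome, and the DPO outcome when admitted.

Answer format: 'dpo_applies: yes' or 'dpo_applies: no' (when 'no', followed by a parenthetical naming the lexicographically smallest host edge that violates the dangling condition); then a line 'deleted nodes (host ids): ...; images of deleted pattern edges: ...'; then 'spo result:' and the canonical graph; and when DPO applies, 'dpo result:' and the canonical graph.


dpo_applies: no
(the rule deletes node 2, which keeps host edge (2,9,e) outside the match image — the dangling condition fails, DPO blocks; SPO proceeds and side-deletes such edges)
deleted nodes (host ids): 2, 4; images of deleted pattern edges: (2,7,e); (3,7,e)
spo result:
nodes: 1:b, 3:c, 7:c, 8:c, 9:b, 10:b, 11:a
edges: (3,9,e); (7,8,e); (9,3,e)


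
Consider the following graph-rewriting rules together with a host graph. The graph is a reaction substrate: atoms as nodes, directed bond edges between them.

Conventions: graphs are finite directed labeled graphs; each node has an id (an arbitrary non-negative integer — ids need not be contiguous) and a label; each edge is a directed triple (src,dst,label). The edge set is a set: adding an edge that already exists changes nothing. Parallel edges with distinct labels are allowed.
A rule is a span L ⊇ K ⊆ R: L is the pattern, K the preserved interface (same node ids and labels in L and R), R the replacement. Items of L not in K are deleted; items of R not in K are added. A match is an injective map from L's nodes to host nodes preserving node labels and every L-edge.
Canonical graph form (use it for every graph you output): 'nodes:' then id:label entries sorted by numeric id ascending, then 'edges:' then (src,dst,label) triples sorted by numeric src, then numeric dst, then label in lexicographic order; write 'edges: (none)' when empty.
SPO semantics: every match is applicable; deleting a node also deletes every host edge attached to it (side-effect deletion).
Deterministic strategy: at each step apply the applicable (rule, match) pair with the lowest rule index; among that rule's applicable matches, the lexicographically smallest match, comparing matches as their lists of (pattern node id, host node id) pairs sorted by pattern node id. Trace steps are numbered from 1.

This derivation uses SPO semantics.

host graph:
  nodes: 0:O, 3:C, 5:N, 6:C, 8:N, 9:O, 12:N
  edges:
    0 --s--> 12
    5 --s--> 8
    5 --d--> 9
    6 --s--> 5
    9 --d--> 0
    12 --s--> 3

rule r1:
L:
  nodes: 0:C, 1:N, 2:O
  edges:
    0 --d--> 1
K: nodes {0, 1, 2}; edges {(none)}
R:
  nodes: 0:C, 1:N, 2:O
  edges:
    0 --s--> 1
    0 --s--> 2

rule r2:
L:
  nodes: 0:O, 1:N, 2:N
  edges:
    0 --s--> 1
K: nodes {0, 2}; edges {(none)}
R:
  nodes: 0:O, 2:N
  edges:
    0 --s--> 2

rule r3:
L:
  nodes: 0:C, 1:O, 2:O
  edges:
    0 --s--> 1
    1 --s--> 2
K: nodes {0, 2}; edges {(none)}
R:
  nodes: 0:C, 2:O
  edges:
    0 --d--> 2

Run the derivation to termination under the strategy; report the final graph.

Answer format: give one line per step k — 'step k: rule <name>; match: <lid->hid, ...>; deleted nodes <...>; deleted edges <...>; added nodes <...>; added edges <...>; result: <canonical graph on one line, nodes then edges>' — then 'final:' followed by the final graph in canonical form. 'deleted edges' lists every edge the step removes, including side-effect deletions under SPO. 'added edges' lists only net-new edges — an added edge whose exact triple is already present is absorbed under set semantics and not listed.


step 1: rule r2; match: 0->0, 1->12, 2->5; deleted nodes 12; deleted edges (0,12,s); (12,3,s); added nodes (none); added edges (0,5,s); result: nodes: 0:O, 3:C, 5:N, 6:C, 8:N, 9:O edges: (0,5,s); (5,8,s); (5,9,d); (6,5,s); (9,0,d)
step 2: rule r2; match: 0->0, 1->5, 2->8; deleted nodes 5; deleted edges (0,5,s); (5,8,s); (5,9,d); (6,5,s); added nodes (none); added edges (0,8,s); result: nodes: 0:O, 3:C, 6:C, 8:N, 9:O edges: (0,8,s); (9,0,d)
final:
nodes: 0:O, 3:C, 6:C, 8:N, 9:O
edges: (0,8,s); (9,0,d)


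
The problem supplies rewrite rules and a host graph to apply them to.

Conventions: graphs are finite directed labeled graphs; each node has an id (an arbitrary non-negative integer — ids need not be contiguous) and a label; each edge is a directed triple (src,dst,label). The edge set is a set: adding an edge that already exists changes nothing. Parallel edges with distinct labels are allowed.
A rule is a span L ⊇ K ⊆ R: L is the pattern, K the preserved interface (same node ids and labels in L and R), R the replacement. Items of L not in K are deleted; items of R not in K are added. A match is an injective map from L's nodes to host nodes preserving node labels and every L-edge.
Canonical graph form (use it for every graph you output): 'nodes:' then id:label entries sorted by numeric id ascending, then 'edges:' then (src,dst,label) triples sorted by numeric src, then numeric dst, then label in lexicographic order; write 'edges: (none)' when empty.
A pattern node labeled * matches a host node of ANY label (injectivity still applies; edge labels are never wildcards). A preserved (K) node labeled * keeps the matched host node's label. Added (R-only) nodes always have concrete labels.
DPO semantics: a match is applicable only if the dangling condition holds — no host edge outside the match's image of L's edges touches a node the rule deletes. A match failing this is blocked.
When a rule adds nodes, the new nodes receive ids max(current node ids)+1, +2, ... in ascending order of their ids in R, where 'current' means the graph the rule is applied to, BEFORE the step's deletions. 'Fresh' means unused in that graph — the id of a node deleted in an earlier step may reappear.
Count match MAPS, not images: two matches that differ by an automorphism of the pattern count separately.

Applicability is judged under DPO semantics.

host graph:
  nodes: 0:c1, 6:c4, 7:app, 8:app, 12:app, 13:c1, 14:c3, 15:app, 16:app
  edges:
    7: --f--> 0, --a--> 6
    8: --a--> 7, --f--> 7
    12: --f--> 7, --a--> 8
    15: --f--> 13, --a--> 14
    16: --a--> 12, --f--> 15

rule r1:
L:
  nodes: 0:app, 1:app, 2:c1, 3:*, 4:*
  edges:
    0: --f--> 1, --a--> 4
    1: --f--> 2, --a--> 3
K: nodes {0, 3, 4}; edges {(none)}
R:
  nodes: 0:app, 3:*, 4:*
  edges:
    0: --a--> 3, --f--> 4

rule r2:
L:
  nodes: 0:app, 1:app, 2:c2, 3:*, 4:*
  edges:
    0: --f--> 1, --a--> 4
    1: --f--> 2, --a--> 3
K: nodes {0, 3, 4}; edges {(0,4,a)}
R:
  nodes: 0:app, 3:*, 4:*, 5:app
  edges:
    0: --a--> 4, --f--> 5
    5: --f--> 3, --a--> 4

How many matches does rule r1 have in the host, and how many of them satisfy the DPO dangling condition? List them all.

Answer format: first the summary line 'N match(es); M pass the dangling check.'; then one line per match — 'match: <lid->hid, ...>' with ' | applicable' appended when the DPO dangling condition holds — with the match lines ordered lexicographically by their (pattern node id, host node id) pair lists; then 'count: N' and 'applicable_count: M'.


2 match(es); 1 pass the dangling check.
match: 0->12, 1->7, 2->0, 3->6, 4->8
match: 0->16, 1->15, 2->13, 3->14, 4->12 | applicable
count: 2
applicable_count: 1


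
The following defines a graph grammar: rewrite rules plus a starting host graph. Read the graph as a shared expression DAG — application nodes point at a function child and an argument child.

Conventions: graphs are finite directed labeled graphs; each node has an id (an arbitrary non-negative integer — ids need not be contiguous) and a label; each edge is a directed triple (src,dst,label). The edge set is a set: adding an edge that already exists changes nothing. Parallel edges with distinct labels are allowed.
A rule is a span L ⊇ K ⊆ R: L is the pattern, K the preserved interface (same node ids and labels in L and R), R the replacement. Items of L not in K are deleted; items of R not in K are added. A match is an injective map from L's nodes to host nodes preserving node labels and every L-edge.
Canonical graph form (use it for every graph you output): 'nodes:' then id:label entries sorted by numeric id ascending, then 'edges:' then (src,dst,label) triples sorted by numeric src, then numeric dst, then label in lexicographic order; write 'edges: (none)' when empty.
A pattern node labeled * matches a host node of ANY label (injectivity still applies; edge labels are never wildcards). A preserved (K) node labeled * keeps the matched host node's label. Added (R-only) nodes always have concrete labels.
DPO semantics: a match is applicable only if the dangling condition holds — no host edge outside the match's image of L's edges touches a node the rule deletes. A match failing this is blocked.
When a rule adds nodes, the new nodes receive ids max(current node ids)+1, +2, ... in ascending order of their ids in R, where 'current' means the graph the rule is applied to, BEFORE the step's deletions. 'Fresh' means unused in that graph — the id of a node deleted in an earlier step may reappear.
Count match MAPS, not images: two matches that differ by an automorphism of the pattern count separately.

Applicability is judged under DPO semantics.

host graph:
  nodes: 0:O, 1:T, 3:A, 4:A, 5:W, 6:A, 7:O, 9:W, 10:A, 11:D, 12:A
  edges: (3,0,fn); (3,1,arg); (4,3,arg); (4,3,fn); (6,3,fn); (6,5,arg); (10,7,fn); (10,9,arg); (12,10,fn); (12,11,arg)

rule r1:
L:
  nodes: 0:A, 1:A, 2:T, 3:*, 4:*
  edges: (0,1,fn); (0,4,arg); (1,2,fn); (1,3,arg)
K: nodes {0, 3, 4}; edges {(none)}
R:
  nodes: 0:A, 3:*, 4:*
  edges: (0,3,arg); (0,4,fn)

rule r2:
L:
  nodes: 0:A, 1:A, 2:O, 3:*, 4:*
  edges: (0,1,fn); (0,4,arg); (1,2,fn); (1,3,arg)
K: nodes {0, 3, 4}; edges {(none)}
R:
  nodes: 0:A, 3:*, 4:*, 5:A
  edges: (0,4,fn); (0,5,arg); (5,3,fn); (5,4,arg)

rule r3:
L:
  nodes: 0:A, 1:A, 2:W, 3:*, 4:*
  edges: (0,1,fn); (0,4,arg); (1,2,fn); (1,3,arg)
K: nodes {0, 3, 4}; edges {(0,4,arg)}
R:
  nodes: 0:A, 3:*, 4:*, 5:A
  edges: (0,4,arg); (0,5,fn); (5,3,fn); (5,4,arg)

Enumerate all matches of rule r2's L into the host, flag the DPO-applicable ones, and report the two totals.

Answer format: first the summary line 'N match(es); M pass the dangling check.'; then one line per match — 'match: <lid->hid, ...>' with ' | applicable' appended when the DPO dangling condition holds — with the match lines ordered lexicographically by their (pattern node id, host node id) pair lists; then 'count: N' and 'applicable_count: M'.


2 match(es); 1 pass the dangling check.
match: 0->6, 1->3, 2->0, 3->1, 4->5
match: 0->12, 1->10, 2->7, 3->9, 4->11 | applicable
count: 2
applicable_count: 1


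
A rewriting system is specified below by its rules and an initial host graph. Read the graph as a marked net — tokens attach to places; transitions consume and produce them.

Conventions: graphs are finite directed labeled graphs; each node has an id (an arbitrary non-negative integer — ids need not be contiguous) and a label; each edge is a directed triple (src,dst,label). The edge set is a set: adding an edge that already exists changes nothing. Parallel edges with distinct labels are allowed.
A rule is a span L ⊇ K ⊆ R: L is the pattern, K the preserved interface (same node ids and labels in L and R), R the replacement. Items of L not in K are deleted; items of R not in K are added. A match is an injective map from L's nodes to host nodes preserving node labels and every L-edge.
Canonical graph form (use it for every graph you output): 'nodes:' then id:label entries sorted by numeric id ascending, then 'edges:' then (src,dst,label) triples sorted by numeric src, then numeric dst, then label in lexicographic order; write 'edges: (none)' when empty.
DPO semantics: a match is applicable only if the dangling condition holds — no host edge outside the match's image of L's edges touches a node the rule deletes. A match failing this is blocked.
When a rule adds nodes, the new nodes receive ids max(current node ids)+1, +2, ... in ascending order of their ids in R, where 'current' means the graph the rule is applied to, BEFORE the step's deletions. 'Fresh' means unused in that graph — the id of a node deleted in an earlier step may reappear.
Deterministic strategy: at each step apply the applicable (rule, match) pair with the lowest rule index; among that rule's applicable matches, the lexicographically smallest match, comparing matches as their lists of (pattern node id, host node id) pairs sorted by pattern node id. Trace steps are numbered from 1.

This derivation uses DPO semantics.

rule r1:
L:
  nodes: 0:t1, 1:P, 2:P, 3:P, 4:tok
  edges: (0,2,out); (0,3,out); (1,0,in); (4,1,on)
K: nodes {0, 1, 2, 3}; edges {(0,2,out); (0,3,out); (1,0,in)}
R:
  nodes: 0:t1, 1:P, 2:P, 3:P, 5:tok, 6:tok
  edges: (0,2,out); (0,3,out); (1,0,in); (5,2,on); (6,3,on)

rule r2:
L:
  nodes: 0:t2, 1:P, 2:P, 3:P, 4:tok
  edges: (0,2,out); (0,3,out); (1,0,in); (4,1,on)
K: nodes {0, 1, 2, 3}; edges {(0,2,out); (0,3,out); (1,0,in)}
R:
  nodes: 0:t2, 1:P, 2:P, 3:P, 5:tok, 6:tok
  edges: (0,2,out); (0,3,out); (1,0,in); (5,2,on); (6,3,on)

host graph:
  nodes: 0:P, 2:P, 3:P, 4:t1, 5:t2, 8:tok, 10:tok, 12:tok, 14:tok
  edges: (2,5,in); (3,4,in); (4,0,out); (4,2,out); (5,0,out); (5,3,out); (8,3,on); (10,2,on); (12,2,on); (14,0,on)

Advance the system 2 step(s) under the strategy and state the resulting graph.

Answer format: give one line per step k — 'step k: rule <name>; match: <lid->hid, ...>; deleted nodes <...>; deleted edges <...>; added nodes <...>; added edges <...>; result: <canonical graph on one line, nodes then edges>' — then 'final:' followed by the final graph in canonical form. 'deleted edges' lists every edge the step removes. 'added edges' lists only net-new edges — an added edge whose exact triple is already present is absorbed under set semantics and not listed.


step 1: rule r1; match: 0->4, 1->3, 2->0, 3->2, 4->8; deleted nodes 8; deleted edges (8,3,on); added nodes 15, 16; added edges (15,0,on); (16,2,on); result: nodes: 0:P, 2:P, 3:P, 4:t1, 5:t2, 10:tok, 12:tok, 14:tok, 15:tok, 16:tok edges: (2,5,in); (3,4,in); (4,0,out); (4,2,out); (5,0,out); (5,3,out); (10,2,on); (12,2,on); (14,0,on); (15,0,on); (16,2,on)
step 2: rule r2; match: 0->5, 1->2, 2->0, 3->3, 4->10; deleted nodes 10; deleted edges (10,2,on); added nodes 17, 18; added edges (17,0,on); (18,3,on); result: nodes: 0:P, 2:P, 3:P, 4:t1, 5:t2, 12:tok, 14:tok, 15:tok, 16:tok, 17:tok, 18:tok edges: (2,5,in); (3,4,in); (4,0,out); (4,2,out); (5,0,out); (5,3,out); (12,2,on); (14,0,on); (15,0,on); (16,2,on); (17,0,on); (18,3,on)
final:
nodes: 0:P, 2:P, 3:P, 4:t1, 5:t2, 12:tok, 14:tok, 15:tok, 16:tok, 17:tok, 18:tok
edges: (2,5,in); (3,4,in); (4,0,out); (4,2,out); (5,0,out); (5,3,out); (12,2,on); (14,0,on); (15,0,on); (16,2,on); (17,0,on); (18,3,on)


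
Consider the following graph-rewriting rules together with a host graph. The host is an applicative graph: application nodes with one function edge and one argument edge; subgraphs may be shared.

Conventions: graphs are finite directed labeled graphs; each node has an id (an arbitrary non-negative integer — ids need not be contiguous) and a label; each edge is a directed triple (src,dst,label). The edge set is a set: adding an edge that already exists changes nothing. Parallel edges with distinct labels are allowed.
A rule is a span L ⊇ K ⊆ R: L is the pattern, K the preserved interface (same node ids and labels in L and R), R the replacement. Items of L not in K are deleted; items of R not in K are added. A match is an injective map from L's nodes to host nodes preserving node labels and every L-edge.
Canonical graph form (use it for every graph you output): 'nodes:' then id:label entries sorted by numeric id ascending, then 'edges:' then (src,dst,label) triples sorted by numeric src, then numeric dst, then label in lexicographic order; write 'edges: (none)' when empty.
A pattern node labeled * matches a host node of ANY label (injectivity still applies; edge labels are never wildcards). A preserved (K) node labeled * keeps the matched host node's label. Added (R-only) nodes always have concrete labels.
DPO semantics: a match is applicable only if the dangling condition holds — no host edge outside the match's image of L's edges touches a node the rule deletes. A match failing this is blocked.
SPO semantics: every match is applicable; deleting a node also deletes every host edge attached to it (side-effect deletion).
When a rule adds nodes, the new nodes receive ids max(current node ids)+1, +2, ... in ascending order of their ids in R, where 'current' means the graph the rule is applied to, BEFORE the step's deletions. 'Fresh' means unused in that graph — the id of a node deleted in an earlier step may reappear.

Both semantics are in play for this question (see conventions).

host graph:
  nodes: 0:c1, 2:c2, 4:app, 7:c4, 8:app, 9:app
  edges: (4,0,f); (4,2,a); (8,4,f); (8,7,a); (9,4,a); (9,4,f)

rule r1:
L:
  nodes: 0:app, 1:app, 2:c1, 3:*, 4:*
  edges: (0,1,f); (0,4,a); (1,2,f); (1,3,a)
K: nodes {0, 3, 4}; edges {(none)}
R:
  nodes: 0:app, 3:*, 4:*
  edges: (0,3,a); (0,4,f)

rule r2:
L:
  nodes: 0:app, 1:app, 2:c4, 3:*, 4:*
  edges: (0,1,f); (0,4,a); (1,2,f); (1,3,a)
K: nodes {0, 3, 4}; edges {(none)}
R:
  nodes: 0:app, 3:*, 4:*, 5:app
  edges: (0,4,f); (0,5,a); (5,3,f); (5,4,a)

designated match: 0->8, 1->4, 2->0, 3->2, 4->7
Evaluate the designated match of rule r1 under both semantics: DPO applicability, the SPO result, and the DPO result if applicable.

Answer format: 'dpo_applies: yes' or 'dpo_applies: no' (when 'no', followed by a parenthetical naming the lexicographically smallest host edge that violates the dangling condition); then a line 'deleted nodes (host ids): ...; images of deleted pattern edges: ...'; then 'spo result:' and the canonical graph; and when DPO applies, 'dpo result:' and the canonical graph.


dpo_applies: no
(the rule deletes node 4, which keeps host edge (9,4,a) outside the match image — the dangling condition fails, DPO blocks; SPO proceeds and side-deletes such edges)
deleted nodes (host ids): 0, 4; images of deleted pattern edges: (4,0,f); (4,2,a); (8,4,f); (8,7,a)
spo result:
nodes: 2:c2, 7:c4, 8:app, 9:app
edges: (8,2,a); (8,7,f)


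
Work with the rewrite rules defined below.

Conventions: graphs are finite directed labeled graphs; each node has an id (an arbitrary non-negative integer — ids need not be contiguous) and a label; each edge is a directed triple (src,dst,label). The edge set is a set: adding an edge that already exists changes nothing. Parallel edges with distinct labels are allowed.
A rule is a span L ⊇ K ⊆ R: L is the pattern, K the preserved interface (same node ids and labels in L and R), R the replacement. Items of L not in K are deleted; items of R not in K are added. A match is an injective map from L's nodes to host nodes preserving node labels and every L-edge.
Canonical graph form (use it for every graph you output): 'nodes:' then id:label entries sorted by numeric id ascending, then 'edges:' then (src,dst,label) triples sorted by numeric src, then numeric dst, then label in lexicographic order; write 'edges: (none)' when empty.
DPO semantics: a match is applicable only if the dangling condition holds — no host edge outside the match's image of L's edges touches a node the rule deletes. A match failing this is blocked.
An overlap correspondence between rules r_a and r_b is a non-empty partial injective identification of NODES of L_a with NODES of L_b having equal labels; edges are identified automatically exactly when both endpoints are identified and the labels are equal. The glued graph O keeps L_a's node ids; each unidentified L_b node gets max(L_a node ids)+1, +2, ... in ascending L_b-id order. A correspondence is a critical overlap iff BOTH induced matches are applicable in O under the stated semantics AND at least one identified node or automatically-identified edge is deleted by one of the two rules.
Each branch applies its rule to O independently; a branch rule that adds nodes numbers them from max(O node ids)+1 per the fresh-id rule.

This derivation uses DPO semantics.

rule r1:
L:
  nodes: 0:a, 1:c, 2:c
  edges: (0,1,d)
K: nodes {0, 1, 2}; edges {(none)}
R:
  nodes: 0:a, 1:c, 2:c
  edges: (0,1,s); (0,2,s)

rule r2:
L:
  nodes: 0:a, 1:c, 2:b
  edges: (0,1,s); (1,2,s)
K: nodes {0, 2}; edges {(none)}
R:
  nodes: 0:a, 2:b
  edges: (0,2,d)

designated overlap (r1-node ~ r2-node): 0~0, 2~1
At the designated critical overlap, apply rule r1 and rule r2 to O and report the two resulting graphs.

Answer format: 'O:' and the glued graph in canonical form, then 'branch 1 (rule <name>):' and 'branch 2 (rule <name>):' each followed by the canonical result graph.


O:
nodes: 0:a, 1:c, 2:c, 3:b
edges: (0,1,d); (0,2,s); (2,3,s)
branch 1 (rule r1):
nodes: 0:a, 1:c, 2:c, 3:b
edges: (0,1,s); (0,2,s); (2,3,s)
branch 2 (rule r2):
nodes: 0:a, 1:c, 3:b
edges: (0,1,d); (0,3,d)


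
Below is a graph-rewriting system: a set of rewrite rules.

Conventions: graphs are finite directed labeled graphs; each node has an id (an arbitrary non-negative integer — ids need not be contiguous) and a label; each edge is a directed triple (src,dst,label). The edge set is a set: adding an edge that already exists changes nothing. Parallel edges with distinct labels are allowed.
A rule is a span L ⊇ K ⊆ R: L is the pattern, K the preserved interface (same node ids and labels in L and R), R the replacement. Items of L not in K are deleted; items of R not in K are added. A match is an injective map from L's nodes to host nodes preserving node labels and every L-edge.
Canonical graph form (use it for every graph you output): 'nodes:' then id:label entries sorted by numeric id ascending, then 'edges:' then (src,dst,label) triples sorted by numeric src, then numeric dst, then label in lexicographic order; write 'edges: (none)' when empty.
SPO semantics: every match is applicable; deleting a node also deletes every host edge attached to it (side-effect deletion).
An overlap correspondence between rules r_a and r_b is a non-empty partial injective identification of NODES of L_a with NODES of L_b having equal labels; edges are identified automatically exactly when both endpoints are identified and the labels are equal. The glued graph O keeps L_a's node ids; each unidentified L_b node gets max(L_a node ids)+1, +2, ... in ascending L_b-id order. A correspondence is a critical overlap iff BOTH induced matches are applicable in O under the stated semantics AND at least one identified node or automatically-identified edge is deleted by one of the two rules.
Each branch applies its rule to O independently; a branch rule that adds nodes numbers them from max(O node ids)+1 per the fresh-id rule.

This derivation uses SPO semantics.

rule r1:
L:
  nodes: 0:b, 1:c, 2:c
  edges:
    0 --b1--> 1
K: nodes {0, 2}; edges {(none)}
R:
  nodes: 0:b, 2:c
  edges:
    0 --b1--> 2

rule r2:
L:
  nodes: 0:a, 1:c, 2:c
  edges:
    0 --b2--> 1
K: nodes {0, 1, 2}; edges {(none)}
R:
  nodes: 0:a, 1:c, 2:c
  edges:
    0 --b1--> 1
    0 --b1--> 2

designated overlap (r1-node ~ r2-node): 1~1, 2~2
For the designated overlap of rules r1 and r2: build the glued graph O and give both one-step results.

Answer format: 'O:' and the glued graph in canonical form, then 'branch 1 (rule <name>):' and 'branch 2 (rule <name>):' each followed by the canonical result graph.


O:
nodes: 0:b, 1:c, 2:c, 3:a
edges: (0,1,b1); (3,1,b2)
branch 1 (rule r1):
nodes: 0:b, 2:c, 3:a
edges: (0,2,b1)
branch 2 (rule r2):
nodes: 0:b, 1:c, 2:c, 3:a
edges: (0,1,b1); (3,1,b1); (3,2,b1)


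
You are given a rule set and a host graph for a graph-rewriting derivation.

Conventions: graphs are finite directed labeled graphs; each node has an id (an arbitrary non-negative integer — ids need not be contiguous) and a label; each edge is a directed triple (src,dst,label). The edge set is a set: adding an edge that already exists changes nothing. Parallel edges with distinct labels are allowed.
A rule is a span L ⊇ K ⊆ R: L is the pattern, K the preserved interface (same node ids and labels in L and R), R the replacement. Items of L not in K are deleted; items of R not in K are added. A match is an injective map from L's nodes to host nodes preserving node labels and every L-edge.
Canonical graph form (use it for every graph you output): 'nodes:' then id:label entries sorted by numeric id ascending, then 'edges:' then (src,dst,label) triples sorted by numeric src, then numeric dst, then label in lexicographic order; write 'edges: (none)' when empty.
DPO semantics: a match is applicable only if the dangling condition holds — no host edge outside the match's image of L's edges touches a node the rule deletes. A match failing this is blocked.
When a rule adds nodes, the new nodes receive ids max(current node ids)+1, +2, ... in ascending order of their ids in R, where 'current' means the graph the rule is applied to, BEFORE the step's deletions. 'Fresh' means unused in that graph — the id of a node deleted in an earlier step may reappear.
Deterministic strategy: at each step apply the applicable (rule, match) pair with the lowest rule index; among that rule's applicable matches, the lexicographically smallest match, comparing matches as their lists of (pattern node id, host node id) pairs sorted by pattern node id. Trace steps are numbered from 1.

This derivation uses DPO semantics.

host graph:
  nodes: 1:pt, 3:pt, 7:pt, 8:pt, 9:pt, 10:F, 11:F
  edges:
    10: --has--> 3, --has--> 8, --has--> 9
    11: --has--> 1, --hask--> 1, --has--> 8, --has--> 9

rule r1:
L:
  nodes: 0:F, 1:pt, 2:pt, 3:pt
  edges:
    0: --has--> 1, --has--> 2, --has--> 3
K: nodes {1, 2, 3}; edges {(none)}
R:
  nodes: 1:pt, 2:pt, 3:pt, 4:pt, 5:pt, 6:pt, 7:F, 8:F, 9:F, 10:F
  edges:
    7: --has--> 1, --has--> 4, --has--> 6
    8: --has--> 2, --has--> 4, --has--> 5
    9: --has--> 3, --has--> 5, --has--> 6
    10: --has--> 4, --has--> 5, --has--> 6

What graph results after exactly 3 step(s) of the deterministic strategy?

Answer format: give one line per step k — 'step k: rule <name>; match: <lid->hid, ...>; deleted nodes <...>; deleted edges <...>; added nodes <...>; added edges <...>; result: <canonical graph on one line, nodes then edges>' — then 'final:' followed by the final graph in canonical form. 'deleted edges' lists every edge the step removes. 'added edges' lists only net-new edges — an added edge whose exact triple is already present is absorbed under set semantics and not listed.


step 1: rule r1; match: 0->10, 1->3, 2->8, 3->9; deleted nodes 10; deleted edges (10,3,has); (10,8,has); (10,9,has); added nodes 12, 13, 14, 15, 16, 17, 18; added edges (15,3,has); (15,12,has); (15,14,has); (16,8,has); (16,12,has); (16,13,has); (17,9,has); (17,13,has); (17,14,has); (18,12,has); (18,13,has); (18,14,has); result: nodes: 1:pt, 3:pt, 7:pt, 8:pt, 9:pt, 11:F, 12:pt, 13:pt, 14:pt, 15:F, 16:F, 17:F, 18:F edges: (11,1,has); (11,1,hask); (11,8,has); (11,9,has); (15,3,has); (15,12,has); (15,14,has); (16,8,has); (16,12,has); (16,13,has); (17,9,has); (17,13,has); (17,14,has); (18,12,has); (18,13,has); (18,14,has)
step 2: rule r1; match: 0->15, 1->3, 2->12, 3->14; deleted nodes 15; deleted edges (15,3,has); (15,12,has); (15,14,has); added nodes 19, 20, 21, 22, 23, 24, 25; added edges (22,3,has); (22,19,has); (22,21,has); (23,12,has); (23,19,has); (23,20,has); (24,14,has); (24,20,has); (24,21,has); (25,19,has); (25,20,has); (25,21,has); result: nodes: 1:pt, 3:pt, 7:pt, 8:pt, 9:pt, 11:F, 12:pt, 13:pt, 14:pt, 16:F, 17:F, 18:F, 19:pt, 20:pt, 21:pt, 22:F, 23:F, 24:F, 25:F edges: (11,1,has); (11,1,hask); (11,8,has); (11,9,has); (16,8,has); (16,12,has); (16,13,has); (17,9,has); (17,13,has); (17,14,has); (18,12,has); (18,13,has); (18,14,has); (22,3,has); (22,19,has); (22,21,has); (23,12,has); (23,19,has); (23,20,has); (24,14,has); (24,20,has); (24,21,has); (25,19,has); (25,20,has); (25,21,has)
step 3: rule r1; match: 0->16, 1->8, 2->12, 3->13; deleted nodes 16; deleted edges (16,8,has); (16,12,has); (16,13,has); added nodes 26, 27, 28, 29, 30, 31, 32; added edges (29,8,has); (29,26,has); (29,28,has); (30,12,has); (30,26,has); (30,27,has); (31,13,has); (31,27,has); (31,28,has); (32,26,has); (32,27,has); (32,28,has); result: nodes: 1:pt, 3:pt, 7:pt, 8:pt, 9:pt, 11:F, 12:pt, 13:pt, 14:pt, 17:F, 18:F, 19:pt, 20:pt, 21:pt, 22:F, 23:F, 24:F, 25:F, 26:pt, 27:pt, 28:pt, 29:F, 30:F, 31:F, 32:F edges: (11,1,has); (11,1,hask); (11,8,has); (11,9,has); (17,9,has); (17,13,has); (17,14,has); (18,12,has); (18,13,has); (18,14,has); (22,3,has); (22,19,has); (22,21,has); (23,12,has); (23,19,has); (23,20,has); (24,14,has); (24,20,has); (24,21,has); (25,19,has); (25,20,has); (25,21,has); (29,8,has); (29,26,has); (29,28,has); (30,12,has); (30,26,has); (30,27,has); (31,13,has); (31,27,has); (31,28,has); (32,26,has); (32,27,has); (32,28,has)
final:
nodes: 1:pt, 3:pt, 7:pt, 8:pt, 9:pt, 11:F, 12:pt, 13:pt, 14:pt, 17:F, 18:F, 19:pt, 20:pt, 21:pt, 22:F, 23:F, 24:F, 25:F, 26:pt, 27:pt, 28:pt, 29:F, 30:F, 31:F, 32:F
edges: (11,1,has); (11,1,hask); (11,8,has); (11,9,has); (17,9,has); (17,13,has); (17,14,has); (18,12,has); (18,13,has); (18,14,has); (22,3,has); (22,19,has); (22,21,has); (23,12,has); (23,19,has); (23,20,has); (24,14,has); (24,20,has); (24,21,has); (25,19,has); (25,20,has); (25,21,has); (29,8,has); (29,26,has); (29,28,has); (30,12,has); (30,26,has); (30,27,has); (31,13,has); (31,27,has); (31,28,has); (32,26,has); (32,27,has); (32,28,has)
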